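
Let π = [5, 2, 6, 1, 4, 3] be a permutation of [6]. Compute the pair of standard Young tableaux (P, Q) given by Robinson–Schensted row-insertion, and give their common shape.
P = [1, 3] / [2, 4] / [5, 6];  Q = [1, 3] / [2, 5] / [4, 6];  common shape = (2, 2, 2)

Row-insert the values π_1, π_2, … into P one at a time, bumping the leftmost entry strictly greater than the inserted value down to the next row. The recording tableau Q records, in position (i, j), the step at which that cell was added to P.
  Insert 5 (step 1): P = [5];  Q = [1]
  Insert 2 (step 2): P = [2] / [5];  Q = [1] / [2]
  Insert 6 (step 3): P = [2, 6] / [5];  Q = [1, 3] / [2]
  Insert 1 (step 4): P = [1, 6] / [2] / [5];  Q = [1, 3] / [2] / [4]
  Insert 4 (step 5): P = [1, 4] / [2, 6] / [5];  Q = [1, 3] / [2, 5] / [4]
  Insert 3 (step 6): P = [1, 3] / [2, 4] / [5, 6];  Q = [1, 3] / [2, 5] / [4, 6]
Final shape: (2, 2, 2).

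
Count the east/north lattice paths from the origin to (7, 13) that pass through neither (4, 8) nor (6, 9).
Number of paths = 32200

Inclusion–exclusion. Total paths: C(20, 7) = 77520. Through P₁: C(12, 4)·C(8, 3) = 27720. Through P₂: C(15, 6)·C(5, 1) = 25025. Since P₁ is strictly southwest of P₂, a monotone path through both must visit P₁ then P₂; paths through both = C(12, 4)·C(3, 2)·C(5, 1) = 7425. Avoid both = 77520 − 27720 − 25025 + 7425 = 32200.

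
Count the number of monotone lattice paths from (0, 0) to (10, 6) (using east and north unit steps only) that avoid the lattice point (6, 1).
Number of paths = 7126

Total paths from (0, 0) to (10, 6): C(16, 10) = 8008. Paths through (6, 1): (paths (0, 0) → (6, 1)) × (paths (6, 1) → (10, 6)) = C(7, 6) · C(9, 4) = 7 · 126 = 882. Avoidance count = 8008 − 882 = 7126.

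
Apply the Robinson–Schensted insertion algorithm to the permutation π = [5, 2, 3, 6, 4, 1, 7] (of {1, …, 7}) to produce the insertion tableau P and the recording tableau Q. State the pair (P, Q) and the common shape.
P = [1, 3, 4, 7] / [2, 6] / [5];  Q = [1, 3, 4, 7] / [2, 5] / [6];  common shape = (4, 2, 1)

Row-insert the values π_1, π_2, … into P one at a time, bumping the leftmost entry strictly greater than the inserted value down to the next row. The recording tableau Q records, in position (i, j), the step at which that cell was added to P.
  Insert 5 (step 1): P = [5];  Q = [1]
  Insert 2 (step 2): P = [2] / [5];  Q = [1] / [2]
  Insert 3 (step 3): P = [2, 3] / [5];  Q = [1, 3] / [2]
  Insert 6 (step 4): P = [2, 3, 6] / [5];  Q = [1, 3, 4] / [2]
  Insert 4 (step 5): P = [2, 3, 4] / [5, 6];  Q = [1, 3, 4] / [2, 5]
  Insert 1 (step 6): P = [1, 3, 4] / [2, 6] / [5];  Q = [1, 3, 4] / [2, 5] / [6]
  Insert 7 (step 7): P = [1, 3, 4, 7] / [2, 6] / [5];  Q = [1, 3, 4, 7] / [2, 5] / [6]
Final shape: (4, 2, 1).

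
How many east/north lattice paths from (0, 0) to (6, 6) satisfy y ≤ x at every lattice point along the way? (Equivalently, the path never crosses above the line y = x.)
Number of paths = 132

By the reflection principle (André's argument), the number of monotone paths to (6, 6) with n ≤ m that never go above y = x is C(12, 6) − C(12, 7) = 924 − 792 = 132.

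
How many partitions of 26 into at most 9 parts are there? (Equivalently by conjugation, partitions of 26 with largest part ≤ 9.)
p(26, parts ≤ 9) = 1549

Use the recurrence p(n, m) = p(n, m−1) + p(n−m, m): either the largest part is < m (count p(n, m−1)) or the largest part is exactly m (remove one copy of m, count p(n−m, m)). With p(0, ·) = 1 this gives p(26, parts ≤ 9) = 1549. (By conjugating Young diagrams, this also counts partitions of 26 into at most 9 parts.)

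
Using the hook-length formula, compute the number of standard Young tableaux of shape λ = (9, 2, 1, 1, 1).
# SYT of shape (9, 2, 1, 1, 1) = 4928

Hook-length formula: f^λ = n! / Π hook(c), product over all cells c of the Young diagram. For λ = (9, 2, 1, 1, 1), n = 14 boxes. Hook lengths by row (left-to-right, top-to-bottom): [13, 9, 7, 6, 5, 4, 3, 2, 1]; [5, 1]; [3]; [2]; [1]. Product of hooks = 17690400. So f^λ = 14! / 17690400 = 87178291200 / 17690400 = 4928.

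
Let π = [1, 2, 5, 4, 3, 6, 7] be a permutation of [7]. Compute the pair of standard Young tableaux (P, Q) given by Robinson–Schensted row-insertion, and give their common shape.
P = [1, 2, 3, 6, 7] / [4] / [5];  Q = [1, 2, 3, 6, 7] / [4] / [5];  common shape = (5, 1, 1)

Row-insert the values π_1, π_2, … into P one at a time, bumping the leftmost entry strictly greater than the inserted value down to the next row. The recording tableau Q records, in position (i, j), the step at which that cell was added to P.
  Insert 1 (step 1): P = [1];  Q = [1]
  Insert 2 (step 2): P = [1, 2];  Q = [1, 2]
  Insert 5 (step 3): P = [1, 2, 5];  Q = [1, 2, 3]
  Insert 4 (step 4): P = [1, 2, 4] / [5];  Q = [1, 2, 3] / [4]
  Insert 3 (step 5): P = [1, 2, 3] / [4] / [5];  Q = [1, 2, 3] / [4] / [5]
  Insert 6 (step 6): P = [1, 2, 3, 6] / [4] / [5];  Q = [1, 2, 3, 6] / [4] / [5]
  Insert 7 (step 7): P = [1, 2, 3, 6, 7] / [4] / [5];  Q = [1, 2, 3, 6, 7] / [4] / [5]
Final shape: (5, 1, 1).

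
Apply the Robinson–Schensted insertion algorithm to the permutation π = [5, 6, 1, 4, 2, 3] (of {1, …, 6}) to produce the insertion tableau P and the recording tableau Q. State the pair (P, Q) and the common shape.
P = [1, 2, 3] / [4, 6] / [5];  Q = [1, 2, 6] / [3, 4] / [5];  common shape = (3, 2, 1)

Row-insert the values π_1, π_2, … into P one at a time, bumping the leftmost entry strictly greater than the inserted value down to the next row. The recording tableau Q records, in position (i, j), the step at which that cell was added to P.
  Insert 5 (step 1): P = [5];  Q = [1]
  Insert 6 (step 2): P = [5, 6];  Q = [1, 2]
  Insert 1 (step 3): P = [1, 6] / [5];  Q = [1, 2] / [3]
  Insert 4 (step 4): P = [1, 4] / [5, 6];  Q = [1, 2] / [3, 4]
  Insert 2 (step 5): P = [1, 2] / [4, 6] / [5];  Q = [1, 2] / [3, 4] / [5]
  Insert 3 (step 6): P = [1, 2, 3] / [4, 6] / [5];  Q = [1, 2, 6] / [3, 4] / [5]
Final shape: (3, 2, 1).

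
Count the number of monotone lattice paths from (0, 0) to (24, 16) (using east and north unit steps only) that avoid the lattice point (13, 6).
Number of paths = 53282211138

Total paths from (0, 0) to (24, 16): C(40, 24) = 62852101650. Paths through (13, 6): (paths (0, 0) → (13, 6)) × (paths (13, 6) → (24, 16)) = C(19, 13) · C(21, 11) = 27132 · 352716 = 9569890512. Avoidance count = 62852101650 − 9569890512 = 53282211138.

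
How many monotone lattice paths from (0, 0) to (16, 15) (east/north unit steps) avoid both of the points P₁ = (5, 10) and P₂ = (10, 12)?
Number of paths = 238402119

Inclusion–exclusion. Total paths: C(31, 16) = 300540195. Through P₁: C(15, 5)·C(16, 11) = 13117104. Through P₂: C(22, 10)·C(9, 6) = 54318264. Since P₁ is strictly southwest of P₂, a monotone path through both must visit P₁ then P₂; paths through both = C(15, 5)·C(7, 5)·C(9, 6) = 5297292. Avoid both = 300540195 − 13117104 − 54318264 + 5297292 = 238402119.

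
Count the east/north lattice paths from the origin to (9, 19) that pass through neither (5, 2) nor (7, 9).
Number of paths = 6076071

Inclusion–exclusion. Total paths: C(28, 9) = 6906900. Through P₁: C(7, 5)·C(21, 4) = 125685. Through P₂: C(16, 7)·C(12, 2) = 755040. Since P₁ is strictly southwest of P₂, a monotone path through both must visit P₁ then P₂; paths through both = C(7, 5)·C(9, 2)·C(12, 2) = 49896. Avoid both = 6906900 − 125685 − 755040 + 49896 = 6076071.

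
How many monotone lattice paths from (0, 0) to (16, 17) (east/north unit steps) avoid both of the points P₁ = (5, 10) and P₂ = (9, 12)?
Number of paths = 874118718

Inclusion–exclusion. Total paths: C(33, 16) = 1166803110. Through P₁: C(15, 5)·C(18, 11) = 95567472. Through P₂: C(21, 9)·C(12, 7) = 232792560. Since P₁ is strictly southwest of P₂, a monotone path through both must visit P₁ then P₂; paths through both = C(15, 5)·C(6, 4)·C(12, 7) = 35675640. Avoid both = 1166803110 − 95567472 − 232792560 + 35675640 = 874118718.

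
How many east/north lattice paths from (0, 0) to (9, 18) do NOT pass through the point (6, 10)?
Number of paths = 3365505

Total paths from (0, 0) to (9, 18): C(27, 9) = 4686825. Paths through (6, 10): (paths (0, 0) → (6, 10)) × (paths (6, 10) → (9, 18)) = C(16, 6) · C(11, 3) = 8008 · 165 = 1321320. Avoidance count = 4686825 − 1321320 = 3365505.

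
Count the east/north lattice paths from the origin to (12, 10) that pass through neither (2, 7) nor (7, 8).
Number of paths = 505751

Inclusion–exclusion. Total paths: C(22, 12) = 646646. Through P₁: C(9, 2)·C(13, 10) = 10296. Through P₂: C(15, 7)·C(7, 5) = 135135. Since P₁ is strictly southwest of P₂, a monotone path through both must visit P₁ then P₂; paths through both = C(9, 2)·C(6, 5)·C(7, 5) = 4536. Avoid both = 646646 − 10296 − 135135 + 4536 = 505751.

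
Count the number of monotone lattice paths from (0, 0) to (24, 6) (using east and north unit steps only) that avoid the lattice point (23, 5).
Number of paths = 397215

Total paths from (0, 0) to (24, 6): C(30, 24) = 593775. Paths through (23, 5): (paths (0, 0) → (23, 5)) × (paths (23, 5) → (24, 6)) = C(28, 23) · C(2, 1) = 98280 · 2 = 196560. Avoidance count = 593775 − 196560 = 397215.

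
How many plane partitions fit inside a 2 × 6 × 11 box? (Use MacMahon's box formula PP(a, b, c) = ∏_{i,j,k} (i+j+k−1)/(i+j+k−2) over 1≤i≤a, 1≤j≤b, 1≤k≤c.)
PP(2, 6, 11) = 32821152

Evaluate the triple product over i = 1..2, j = 1..6, k = 1..11. The factors are (2/1) · (3/2) · (4/3) · (5/4) · (6/5) · (7/6) · (8/7) · (9/8) · … (132 factors total). The numerators and denominators telescope so the product is an integer; carrying out the multiplication exactly gives PP(2, 6, 11) = 32821152.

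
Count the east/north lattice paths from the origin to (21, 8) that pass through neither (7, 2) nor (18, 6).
Number of paths = 2042225

Inclusion–exclusion. Total paths: C(29, 21) = 4292145. Through P₁: C(9, 7)·C(20, 14) = 1395360. Through P₂: C(24, 18)·C(5, 3) = 1345960. Since P₁ is strictly southwest of P₂, a monotone path through both must visit P₁ then P₂; paths through both = C(9, 7)·C(15, 11)·C(5, 3) = 491400. Avoid both = 4292145 − 1395360 − 1345960 + 491400 = 2042225.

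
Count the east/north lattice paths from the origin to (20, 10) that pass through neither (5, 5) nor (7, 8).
Number of paths = 25726932

Inclusion–exclusion. Total paths: C(30, 20) = 30045015. Through P₁: C(10, 5)·C(20, 15) = 3907008. Through P₂: C(15, 7)·C(15, 13) = 675675. Since P₁ is strictly southwest of P₂, a monotone path through both must visit P₁ then P₂; paths through both = C(10, 5)·C(5, 2)·C(15, 13) = 264600. Avoid both = 30045015 − 3907008 − 675675 + 264600 = 25726932.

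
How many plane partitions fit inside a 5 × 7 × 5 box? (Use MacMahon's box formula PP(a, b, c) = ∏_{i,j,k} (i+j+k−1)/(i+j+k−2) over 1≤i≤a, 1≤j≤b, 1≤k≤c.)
PP(5, 7, 5) = 30107635272

Evaluate the triple product over i = 1..5, j = 1..7, k = 1..5. The factors are (2/1) · (3/2) · (4/3) · (5/4) · (6/5) · (3/2) · (4/3) · (5/4) · … (175 factors total). The numerators and denominators telescope so the product is an integer; carrying out the multiplication exactly gives PP(5, 7, 5) = 30107635272.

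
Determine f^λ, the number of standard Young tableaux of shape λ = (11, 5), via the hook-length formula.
# SYT of shape (11, 5) = 2548

Hook-length formula: f^λ = n! / Π hook(c), product over all cells c of the Young diagram. For λ = (11, 5), n = 16 boxes. Hook lengths by row (left-to-right, top-to-bottom): [12, 11, 10, 9, 8, 6, 5, 4, 3, 2, 1]; [5, 4, 3, 2, 1]. Product of hooks = 8211456000. So f^λ = 16! / 8211456000 = 20922789888000 / 8211456000 = 2548.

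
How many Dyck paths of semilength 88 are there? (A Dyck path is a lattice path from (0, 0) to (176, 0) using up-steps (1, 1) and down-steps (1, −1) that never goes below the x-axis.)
C_88 = 64633260585762914370496637486146181462681535261000

These Dyck paths are counted by the Catalan number C_n = (1/(n + 1)) · C(2n, n). For n = 88: C_88 = (1/89) · C(176, 88) = 5752360192132899378974200736267010150178656638229000/89 = 64633260585762914370496637486146181462681535261000.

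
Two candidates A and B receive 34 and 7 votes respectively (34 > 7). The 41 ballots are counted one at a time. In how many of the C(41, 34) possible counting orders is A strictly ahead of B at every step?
Strict-lead orderings = 14805180

Total orderings of the 41 votes with 34 for A: C(41, 34) = 22481940. By the Bertrand ballot formula (Cycle Lemma / reflection principle), the number of orderings in which A is strictly ahead of B throughout is (p − q)/(p + q) · C(p + q, p) = (34 − 7)/(34 + 7) · 22481940 = 14805180.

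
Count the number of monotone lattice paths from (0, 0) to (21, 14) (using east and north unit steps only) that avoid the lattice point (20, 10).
Number of paths = 2169734325

Total paths from (0, 0) to (21, 14): C(35, 21) = 2319959400. Paths through (20, 10): (paths (0, 0) → (20, 10)) × (paths (20, 10) → (21, 14)) = C(30, 20) · C(5, 1) = 30045015 · 5 = 150225075. Avoidance count = 2319959400 − 150225075 = 2169734325.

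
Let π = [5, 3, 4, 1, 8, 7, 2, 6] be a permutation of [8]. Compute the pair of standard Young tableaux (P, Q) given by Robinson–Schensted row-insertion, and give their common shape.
P = [1, 2, 6] / [3, 4, 7] / [5, 8];  Q = [1, 3, 5] / [2, 6, 8] / [4, 7];  common shape = (3, 3, 2)

Row-insert the values π_1, π_2, … into P one at a time, bumping the leftmost entry strictly greater than the inserted value down to the next row. The recording tableau Q records, in position (i, j), the step at which that cell was added to P.
  Insert 5 (step 1): P = [5];  Q = [1]
  Insert 3 (step 2): P = [3] / [5];  Q = [1] / [2]
  Insert 4 (step 3): P = [3, 4] / [5];  Q = [1, 3] / [2]
  Insert 1 (step 4): P = [1, 4] / [3] / [5];  Q = [1, 3] / [2] / [4]
  Insert 8 (step 5): P = [1, 4, 8] / [3] / [5];  Q = [1, 3, 5] / [2] / [4]
  Insert 7 (step 6): P = [1, 4, 7] / [3, 8] / [5];  Q = [1, 3, 5] / [2, 6] / [4]
  Insert 2 (step 7): P = [1, 2, 7] / [3, 4] / [5, 8];  Q = [1, 3, 5] / [2, 6] / [4, 7]
  Insert 6 (step 8): P = [1, 2, 6] / [3, 4, 7] / [5, 8];  Q = [1, 3, 5] / [2, 6, 8] / [4, 7]
Final shape: (3, 3, 2).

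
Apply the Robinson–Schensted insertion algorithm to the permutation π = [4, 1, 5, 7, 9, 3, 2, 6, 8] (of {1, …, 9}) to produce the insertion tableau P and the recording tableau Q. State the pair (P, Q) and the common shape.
P = [1, 2, 6, 8] / [3, 5, 7, 9] / [4];  Q = [1, 3, 4, 5] / [2, 6, 8, 9] / [7];  common shape = (4, 4, 1)

Row-insert the values π_1, π_2, … into P one at a time, bumping the leftmost entry strictly greater than the inserted value down to the next row. The recording tableau Q records, in position (i, j), the step at which that cell was added to P.
  Insert 4 (step 1): P = [4];  Q = [1]
  Insert 1 (step 2): P = [1] / [4];  Q = [1] / [2]
  Insert 5 (step 3): P = [1, 5] / [4];  Q = [1, 3] / [2]
  Insert 7 (step 4): P = [1, 5, 7] / [4];  Q = [1, 3, 4] / [2]
  Insert 9 (step 5): P = [1, 5, 7, 9] / [4];  Q = [1, 3, 4, 5] / [2]
  Insert 3 (step 6): P = [1, 3, 7, 9] / [4, 5];  Q = [1, 3, 4, 5] / [2, 6]
  Insert 2 (step 7): P = [1, 2, 7, 9] / [3, 5] / [4];  Q = [1, 3, 4, 5] / [2, 6] / [7]
  Insert 6 (step 8): P = [1, 2, 6, 9] / [3, 5, 7] / [4];  Q = [1, 3, 4, 5] / [2, 6, 8] / [7]
  Insert 8 (step 9): P = [1, 2, 6, 8] / [3, 5, 7, 9] / [4];  Q = [1, 3, 4, 5] / [2, 6, 8, 9] / [7]
Final shape: (4, 4, 1).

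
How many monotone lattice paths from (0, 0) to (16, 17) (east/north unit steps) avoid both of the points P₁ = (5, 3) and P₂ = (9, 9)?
Number of paths = 679994610

Inclusion–exclusion. Total paths: C(33, 16) = 1166803110. Through P₁: C(8, 5)·C(25, 11) = 249614400. Through P₂: C(18, 9)·C(15, 7) = 312869700. Since P₁ is strictly southwest of P₂, a monotone path through both must visit P₁ then P₂; paths through both = C(8, 5)·C(10, 4)·C(15, 7) = 75675600. Avoid both = 1166803110 − 249614400 − 312869700 + 75675600 = 679994610.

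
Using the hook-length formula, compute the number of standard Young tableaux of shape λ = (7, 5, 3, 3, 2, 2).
# SYT of shape (7, 5, 3, 3, 2, 2) = 2566537974

Hook-length formula: f^λ = n! / Π hook(c), product over all cells c of the Young diagram. For λ = (7, 5, 3, 3, 2, 2), n = 22 boxes. Hook lengths by row (left-to-right, top-to-bottom): [12, 11, 8, 5, 4, 2, 1]; [9, 8, 5, 2, 1]; [6, 5, 2]; [5, 4, 1]; [3, 2]; [2, 1]. Product of hooks = 437944320000. So f^λ = 22! / 437944320000 = 1124000727777607680000 / 437944320000 = 2566537974.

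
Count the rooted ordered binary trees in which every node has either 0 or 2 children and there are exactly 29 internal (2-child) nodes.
C_29 = 1002242216651368

These full binary trees are counted by the Catalan number C_n = (1/(n + 1)) · C(2n, n). For n = 29: C_29 = (1/30) · C(58, 29) = 30067266499541040/30 = 1002242216651368.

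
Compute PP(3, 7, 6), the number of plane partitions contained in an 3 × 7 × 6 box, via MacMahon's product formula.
PP(3, 7, 6) = 131589315

Evaluate the triple product over i = 1..3, j = 1..7, k = 1..6. The factors are (2/1) · (3/2) · (4/3) · (5/4) · (6/5) · (7/6) · (3/2) · (4/3) · … (126 factors total). The numerators and denominators telescope so the product is an integer; carrying out the multiplication exactly gives PP(3, 7, 6) = 131589315.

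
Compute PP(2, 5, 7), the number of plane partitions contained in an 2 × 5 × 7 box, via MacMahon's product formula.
PP(2, 5, 7) = 169884

Evaluate the triple product over i = 1..2, j = 1..5, k = 1..7. The factors are (2/1) · (3/2) · (4/3) · (5/4) · (6/5) · (7/6) · (8/7) · (3/2) · … (70 factors total). The numerators and denominators telescope so the product is an integer; carrying out the multiplication exactly gives PP(2, 5, 7) = 169884.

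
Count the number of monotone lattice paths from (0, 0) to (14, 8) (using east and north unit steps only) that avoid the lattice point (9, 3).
Number of paths = 264330

Total paths from (0, 0) to (14, 8): C(22, 14) = 319770. Paths through (9, 3): (paths (0, 0) → (9, 3)) × (paths (9, 3) → (14, 8)) = C(12, 9) · C(10, 5) = 220 · 252 = 55440. Avoidance count = 319770 − 55440 = 264330.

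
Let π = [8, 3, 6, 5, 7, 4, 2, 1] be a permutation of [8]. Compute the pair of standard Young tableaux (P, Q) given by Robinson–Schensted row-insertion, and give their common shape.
P = [1, 4, 7] / [2] / [3] / [5] / [6] / [8];  Q = [1, 3, 5] / [2] / [4] / [6] / [7] / [8];  common shape = (3, 1, 1, 1, 1, 1)

Row-insert the values π_1, π_2, … into P one at a time, bumping the leftmost entry strictly greater than the inserted value down to the next row. The recording tableau Q records, in position (i, j), the step at which that cell was added to P.
  Insert 8 (step 1): P = [8];  Q = [1]
  Insert 3 (step 2): P = [3] / [8];  Q = [1] / [2]
  Insert 6 (step 3): P = [3, 6] / [8];  Q = [1, 3] / [2]
  Insert 5 (step 4): P = [3, 5] / [6] / [8];  Q = [1, 3] / [2] / [4]
  Insert 7 (step 5): P = [3, 5, 7] / [6] / [8];  Q = [1, 3, 5] / [2] / [4]
  Insert 4 (step 6): P = [3, 4, 7] / [5] / [6] / [8];  Q = [1, 3, 5] / [2] / [4] / [6]
  Insert 2 (step 7): P = [2, 4, 7] / [3] / [5] / [6] / [8];  Q = [1, 3, 5] / [2] / [4] / [6] / [7]
  Insert 1 (step 8): P = [1, 4, 7] / [2] / [3] / [5] / [6] / [8];  Q = [1, 3, 5] / [2] / [4] / [6] / [7] / [8]
Final shape: (3, 1, 1, 1, 1, 1).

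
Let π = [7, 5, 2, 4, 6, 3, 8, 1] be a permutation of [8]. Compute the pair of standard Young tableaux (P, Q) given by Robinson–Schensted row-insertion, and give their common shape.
P = [1, 3, 6, 8] / [2] / [4] / [5] / [7];  Q = [1, 4, 5, 7] / [2] / [3] / [6] / [8];  common shape = (4, 1, 1, 1, 1)

Row-insert the values π_1, π_2, … into P one at a time, bumping the leftmost entry strictly greater than the inserted value down to the next row. The recording tableau Q records, in position (i, j), the step at which that cell was added to P.
  Insert 7 (step 1): P = [7];  Q = [1]
  Insert 5 (step 2): P = [5] / [7];  Q = [1] / [2]
  Insert 2 (step 3): P = [2] / [5] / [7];  Q = [1] / [2] / [3]
  Insert 4 (step 4): P = [2, 4] / [5] / [7];  Q = [1, 4] / [2] / [3]
  Insert 6 (step 5): P = [2, 4, 6] / [5] / [7];  Q = [1, 4, 5] / [2] / [3]
  Insert 3 (step 6): P = [2, 3, 6] / [4] / [5] / [7];  Q = [1, 4, 5] / [2] / [3] / [6]
  Insert 8 (step 7): P = [2, 3, 6, 8] / [4] / [5] / [7];  Q = [1, 4, 5, 7] / [2] / [3] / [6]
  Insert 1 (step 8): P = [1, 3, 6, 8] / [2] / [4] / [5] / [7];  Q = [1, 4, 5, 7] / [2] / [3] / [6] / [8]
Final shape: (4, 1, 1, 1, 1).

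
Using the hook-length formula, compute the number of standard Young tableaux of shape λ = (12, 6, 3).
# SYT of shape (12, 6, 3) = 5969040

Hook-length formula: f^λ = n! / Π hook(c), product over all cells c of the Young diagram. For λ = (12, 6, 3), n = 21 boxes. Hook lengths by row (left-to-right, top-to-bottom): [14, 13, 12, 10, 9, 8, 6, 5, 4, 3, 2, 1]; [7, 6, 5, 3, 2, 1]; [3, 2, 1]. Product of hooks = 8559323136000. So f^λ = 21! / 8559323136000 = 51090942171709440000 / 8559323136000 = 5969040.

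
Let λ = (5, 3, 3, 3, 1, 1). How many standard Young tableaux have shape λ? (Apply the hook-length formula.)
# SYT of shape (5, 3, 3, 3, 1, 1) = 411840

Hook-length formula: f^λ = n! / Π hook(c), product over all cells c of the Young diagram. For λ = (5, 3, 3, 3, 1, 1), n = 16 boxes. Hook lengths by row (left-to-right, top-to-bottom): [10, 7, 6, 2, 1]; [7, 4, 3]; [6, 3, 2]; [5, 2, 1]; [2]; [1]. Product of hooks = 50803200. So f^λ = 16! / 50803200 = 20922789888000 / 50803200 = 411840.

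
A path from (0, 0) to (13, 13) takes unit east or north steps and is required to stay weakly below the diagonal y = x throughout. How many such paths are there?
Number of paths = 742900

By the reflection principle (André's argument), the number of monotone paths to (13, 13) with n ≤ m that never go above y = x is C(26, 13) − C(26, 14) = 10400600 − 9657700 = 742900.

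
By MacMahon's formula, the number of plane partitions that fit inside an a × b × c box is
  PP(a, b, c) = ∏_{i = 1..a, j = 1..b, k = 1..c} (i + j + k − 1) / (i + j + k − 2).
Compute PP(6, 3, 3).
PP(6, 3, 3) = 41580

Evaluate the triple product over i = 1..6, j = 1..3, k = 1..3. The factors are (2/1) · (3/2) · (4/3) · (3/2) · (4/3) · (5/4) · (4/3) · (5/4) · … (54 factors total). The numerators and denominators telescope so the product is an integer; carrying out the multiplication exactly gives PP(6, 3, 3) = 41580.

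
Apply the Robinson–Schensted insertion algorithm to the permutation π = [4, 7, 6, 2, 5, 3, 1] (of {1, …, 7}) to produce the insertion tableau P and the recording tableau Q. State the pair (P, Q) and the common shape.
P = [1, 3] / [2, 5] / [4] / [6] / [7];  Q = [1, 2] / [3, 5] / [4] / [6] / [7];  common shape = (2, 2, 1, 1, 1)

Row-insert the values π_1, π_2, … into P one at a time, bumping the leftmost entry strictly greater than the inserted value down to the next row. The recording tableau Q records, in position (i, j), the step at which that cell was added to P.
  Insert 4 (step 1): P = [4];  Q = [1]
  Insert 7 (step 2): P = [4, 7];  Q = [1, 2]
  Insert 6 (step 3): P = [4, 6] / [7];  Q = [1, 2] / [3]
  Insert 2 (step 4): P = [2, 6] / [4] / [7];  Q = [1, 2] / [3] / [4]
  Insert 5 (step 5): P = [2, 5] / [4, 6] / [7];  Q = [1, 2] / [3, 5] / [4]
  Insert 3 (step 6): P = [2, 3] / [4, 5] / [6] / [7];  Q = [1, 2] / [3, 5] / [4] / [6]
  Insert 1 (step 7): P = [1, 3] / [2, 5] / [4] / [6] / [7];  Q = [1, 2] / [3, 5] / [4] / [6] / [7]
Final shape: (2, 2, 1, 1, 1).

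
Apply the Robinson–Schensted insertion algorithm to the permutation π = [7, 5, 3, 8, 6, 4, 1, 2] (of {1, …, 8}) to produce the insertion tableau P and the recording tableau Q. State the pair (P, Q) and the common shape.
P = [1, 2] / [3, 4] / [5, 6] / [7, 8];  Q = [1, 4] / [2, 5] / [3, 6] / [7, 8];  common shape = (2, 2, 2, 2)

Row-insert the values π_1, π_2, … into P one at a time, bumping the leftmost entry strictly greater than the inserted value down to the next row. The recording tableau Q records, in position (i, j), the step at which that cell was added to P.
  Insert 7 (step 1): P = [7];  Q = [1]
  Insert 5 (step 2): P = [5] / [7];  Q = [1] / [2]
  Insert 3 (step 3): P = [3] / [5] / [7];  Q = [1] / [2] / [3]
  Insert 8 (step 4): P = [3, 8] / [5] / [7];  Q = [1, 4] / [2] / [3]
  Insert 6 (step 5): P = [3, 6] / [5, 8] / [7];  Q = [1, 4] / [2, 5] / [3]
  Insert 4 (step 6): P = [3, 4] / [5, 6] / [7, 8];  Q = [1, 4] / [2, 5] / [3, 6]
  Insert 1 (step 7): P = [1, 4] / [3, 6] / [5, 8] / [7];  Q = [1, 4] / [2, 5] / [3, 6] / [7]
  Insert 2 (step 8): P = [1, 2] / [3, 4] / [5, 6] / [7, 8];  Q = [1, 4] / [2, 5] / [3, 6] / [7, 8]
Final shape: (2, 2, 2, 2).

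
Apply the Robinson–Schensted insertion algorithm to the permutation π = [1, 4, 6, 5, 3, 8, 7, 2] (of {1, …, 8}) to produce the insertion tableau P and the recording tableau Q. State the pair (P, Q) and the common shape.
P = [1, 2, 5, 7] / [3, 8] / [4] / [6];  Q = [1, 2, 3, 6] / [4, 7] / [5] / [8];  common shape = (4, 2, 1, 1)

Row-insert the values π_1, π_2, … into P one at a time, bumping the leftmost entry strictly greater than the inserted value down to the next row. The recording tableau Q records, in position (i, j), the step at which that cell was added to P.
  Insert 1 (step 1): P = [1];  Q = [1]
  Insert 4 (step 2): P = [1, 4];  Q = [1, 2]
  Insert 6 (step 3): P = [1, 4, 6];  Q = [1, 2, 3]
  Insert 5 (step 4): P = [1, 4, 5] / [6];  Q = [1, 2, 3] / [4]
  Insert 3 (step 5): P = [1, 3, 5] / [4] / [6];  Q = [1, 2, 3] / [4] / [5]
  Insert 8 (step 6): P = [1, 3, 5, 8] / [4] / [6];  Q = [1, 2, 3, 6] / [4] / [5]
  Insert 7 (step 7): P = [1, 3, 5, 7] / [4, 8] / [6];  Q = [1, 2, 3, 6] / [4, 7] / [5]
  Insert 2 (step 8): P = [1, 2, 5, 7] / [3, 8] / [4] / [6];  Q = [1, 2, 3, 6] / [4, 7] / [5] / [8]
Final shape: (4, 2, 1, 1).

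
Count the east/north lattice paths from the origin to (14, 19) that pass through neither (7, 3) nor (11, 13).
Number of paths = 589804344

Inclusion–exclusion. Total paths: C(33, 14) = 818809200. Through P₁: C(10, 7)·C(23, 7) = 29418840. Through P₂: C(24, 11)·C(9, 3) = 209676096. Since P₁ is strictly southwest of P₂, a monotone path through both must visit P₁ then P₂; paths through both = C(10, 7)·C(14, 4)·C(9, 3) = 10090080. Avoid both = 818809200 − 29418840 − 209676096 + 10090080 = 589804344.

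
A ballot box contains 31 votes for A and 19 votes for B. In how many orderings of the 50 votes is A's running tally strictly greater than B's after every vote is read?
Strict-lead orderings = 7297426411968

Total orderings of the 50 votes with 31 for A: C(50, 31) = 30405943383200. By the Bertrand ballot formula (Cycle Lemma / reflection principle), the number of orderings in which A is strictly ahead of B throughout is (p − q)/(p + q) · C(p + q, p) = (31 − 19)/(31 + 19) · 30405943383200 = 7297426411968.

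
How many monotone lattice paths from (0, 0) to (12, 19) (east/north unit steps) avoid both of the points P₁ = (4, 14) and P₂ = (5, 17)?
Number of paths = 136674921

Inclusion–exclusion. Total paths: C(31, 12) = 141120525. Through P₁: C(18, 4)·C(13, 8) = 3938220. Through P₂: C(22, 5)·C(9, 7) = 948024. Since P₁ is strictly southwest of P₂, a monotone path through both must visit P₁ then P₂; paths through both = C(18, 4)·C(4, 1)·C(9, 7) = 440640. Avoid both = 141120525 − 3938220 − 948024 + 440640 = 136674921.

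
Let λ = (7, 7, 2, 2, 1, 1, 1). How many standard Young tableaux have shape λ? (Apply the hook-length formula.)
# SYT of shape (7, 7, 2, 2, 1, 1, 1) = 146241480

Hook-length formula: f^λ = n! / Π hook(c), product over all cells c of the Young diagram. For λ = (7, 7, 2, 2, 1, 1, 1), n = 21 boxes. Hook lengths by row (left-to-right, top-to-bottom): [13, 9, 6, 5, 4, 3, 2]; [12, 8, 5, 4, 3, 2, 1]; [6, 2]; [5, 1]; [3]; [2]; [1]. Product of hooks = 349360128000. So f^λ = 21! / 349360128000 = 51090942171709440000 / 349360128000 = 146241480.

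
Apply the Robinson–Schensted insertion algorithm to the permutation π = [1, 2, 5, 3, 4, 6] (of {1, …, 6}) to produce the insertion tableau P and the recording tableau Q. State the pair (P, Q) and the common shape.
P = [1, 2, 3, 4, 6] / [5];  Q = [1, 2, 3, 5, 6] / [4];  common shape = (5, 1)

Row-insert the values π_1, π_2, … into P one at a time, bumping the leftmost entry strictly greater than the inserted value down to the next row. The recording tableau Q records, in position (i, j), the step at which that cell was added to P.
  Insert 1 (step 1): P = [1];  Q = [1]
  Insert 2 (step 2): P = [1, 2];  Q = [1, 2]
  Insert 5 (step 3): P = [1, 2, 5];  Q = [1, 2, 3]
  Insert 3 (step 4): P = [1, 2, 3] / [5];  Q = [1, 2, 3] / [4]
  Insert 4 (step 5): P = [1, 2, 3, 4] / [5];  Q = [1, 2, 3, 5] / [4]
  Insert 6 (step 6): P = [1, 2, 3, 4, 6] / [5];  Q = [1, 2, 3, 5, 6] / [4]
Final shape: (5, 1).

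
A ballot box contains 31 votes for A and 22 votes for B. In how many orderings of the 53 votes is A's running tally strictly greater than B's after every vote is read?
Strict-lead orderings = 78542105700240

Total orderings of the 53 votes with 31 for A: C(53, 31) = 462525733568080. By the Bertrand ballot formula (Cycle Lemma / reflection principle), the number of orderings in which A is strictly ahead of B throughout is (p − q)/(p + q) · C(p + q, p) = (31 − 22)/(31 + 22) · 462525733568080 = 78542105700240.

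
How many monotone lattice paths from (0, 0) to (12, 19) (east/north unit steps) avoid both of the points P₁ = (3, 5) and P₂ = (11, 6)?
Number of paths = 95191677

Inclusion–exclusion. Total paths: C(31, 12) = 141120525. Through P₁: C(8, 3)·C(23, 9) = 45762640. Through P₂: C(17, 11)·C(14, 1) = 173264. Since P₁ is strictly southwest of P₂, a monotone path through both must visit P₁ then P₂; paths through both = C(8, 3)·C(9, 8)·C(14, 1) = 7056. Avoid both = 141120525 − 45762640 − 173264 + 7056 = 95191677.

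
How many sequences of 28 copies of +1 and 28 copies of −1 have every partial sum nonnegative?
C_28 = 263747951750360

These ballot sequences are counted by the Catalan number C_n = (1/(n + 1)) · C(2n, n). For n = 28: C_28 = (1/29) · C(56, 28) = 7648690600760440/29 = 263747951750360.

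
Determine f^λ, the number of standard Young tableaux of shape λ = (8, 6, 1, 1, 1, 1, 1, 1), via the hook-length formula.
# SYT of shape (8, 6, 1, 1, 1, 1, 1, 1) = 11639628

Hook-length formula: f^λ = n! / Π hook(c), product over all cells c of the Young diagram. For λ = (8, 6, 1, 1, 1, 1, 1, 1), n = 20 boxes. Hook lengths by row (left-to-right, top-to-bottom): [15, 8, 7, 6, 5, 4, 2, 1]; [12, 5, 4, 3, 2, 1]; [6]; [5]; [4]; [3]; [2]; [1]. Product of hooks = 209018880000. So f^λ = 20! / 209018880000 = 2432902008176640000 / 209018880000 = 11639628.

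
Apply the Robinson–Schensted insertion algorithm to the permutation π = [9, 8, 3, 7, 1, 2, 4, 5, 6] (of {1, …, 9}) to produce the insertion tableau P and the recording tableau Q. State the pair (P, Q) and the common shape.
P = [1, 2, 4, 5, 6] / [3, 7] / [8] / [9];  Q = [1, 4, 7, 8, 9] / [2, 6] / [3] / [5];  common shape = (5, 2, 1, 1)

Row-insert the values π_1, π_2, … into P one at a time, bumping the leftmost entry strictly greater than the inserted value down to the next row. The recording tableau Q records, in position (i, j), the step at which that cell was added to P.
  Insert 9 (step 1): P = [9];  Q = [1]
  Insert 8 (step 2): P = [8] / [9];  Q = [1] / [2]
  Insert 3 (step 3): P = [3] / [8] / [9];  Q = [1] / [2] / [3]
  Insert 7 (step 4): P = [3, 7] / [8] / [9];  Q = [1, 4] / [2] / [3]
  Insert 1 (step 5): P = [1, 7] / [3] / [8] / [9];  Q = [1, 4] / [2] / [3] / [5]
  Insert 2 (step 6): P = [1, 2] / [3, 7] / [8] / [9];  Q = [1, 4] / [2, 6] / [3] / [5]
  Insert 4 (step 7): P = [1, 2, 4] / [3, 7] / [8] / [9];  Q = [1, 4, 7] / [2, 6] / [3] / [5]
  Insert 5 (step 8): P = [1, 2, 4, 5] / [3, 7] / [8] / [9];  Q = [1, 4, 7, 8] / [2, 6] / [3] / [5]
  Insert 6 (step 9): P = [1, 2, 4, 5, 6] / [3, 7] / [8] / [9];  Q = [1, 4, 7, 8, 9] / [2, 6] / [3] / [5]
Final shape: (5, 2, 1, 1).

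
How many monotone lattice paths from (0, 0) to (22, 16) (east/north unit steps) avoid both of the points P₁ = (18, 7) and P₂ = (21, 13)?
Number of paths = 18345854090

Inclusion–exclusion. Total paths: C(38, 22) = 22239974430. Through P₁: C(25, 18)·C(13, 4) = 343700500. Through P₂: C(34, 21)·C(4, 1) = 3711935040. Since P₁ is strictly southwest of P₂, a monotone path through both must visit P₁ then P₂; paths through both = C(25, 18)·C(9, 3)·C(4, 1) = 161515200. Avoid both = 22239974430 − 343700500 − 3711935040 + 161515200 = 18345854090.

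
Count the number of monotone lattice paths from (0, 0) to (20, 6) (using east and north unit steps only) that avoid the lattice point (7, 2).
Number of paths = 144550

Total paths from (0, 0) to (20, 6): C(26, 20) = 230230. Paths through (7, 2): (paths (0, 0) → (7, 2)) × (paths (7, 2) → (20, 6)) = C(9, 7) · C(17, 13) = 36 · 2380 = 85680. Avoidance count = 230230 − 85680 = 144550.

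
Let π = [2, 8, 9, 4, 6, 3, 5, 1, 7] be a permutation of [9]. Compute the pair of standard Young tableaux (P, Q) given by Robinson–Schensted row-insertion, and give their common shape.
P = [1, 3, 5, 7] / [2, 6] / [4, 9] / [8];  Q = [1, 2, 3, 9] / [4, 5] / [6, 7] / [8];  common shape = (4, 2, 2, 1)

Row-insert the values π_1, π_2, … into P one at a time, bumping the leftmost entry strictly greater than the inserted value down to the next row. The recording tableau Q records, in position (i, j), the step at which that cell was added to P.
  Insert 2 (step 1): P = [2];  Q = [1]
  Insert 8 (step 2): P = [2, 8];  Q = [1, 2]
  Insert 9 (step 3): P = [2, 8, 9];  Q = [1, 2, 3]
  Insert 4 (step 4): P = [2, 4, 9] / [8];  Q = [1, 2, 3] / [4]
  Insert 6 (step 5): P = [2, 4, 6] / [8, 9];  Q = [1, 2, 3] / [4, 5]
  Insert 3 (step 6): P = [2, 3, 6] / [4, 9] / [8];  Q = [1, 2, 3] / [4, 5] / [6]
  Insert 5 (step 7): P = [2, 3, 5] / [4, 6] / [8, 9];  Q = [1, 2, 3] / [4, 5] / [6, 7]
  Insert 1 (step 8): P = [1, 3, 5] / [2, 6] / [4, 9] / [8];  Q = [1, 2, 3] / [4, 5] / [6, 7] / [8]
  Insert 7 (step 9): P = [1, 3, 5, 7] / [2, 6] / [4, 9] / [8];  Q = [1, 2, 3, 9] / [4, 5] / [6, 7] / [8]
Final shape: (4, 2, 2, 1).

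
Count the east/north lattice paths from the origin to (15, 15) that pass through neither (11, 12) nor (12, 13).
Number of paths = 82833350

Inclusion–exclusion. Total paths: C(30, 15) = 155117520. Through P₁: C(23, 11)·C(7, 4) = 47322730. Through P₂: C(25, 12)·C(5, 3) = 52003000. Since P₁ is strictly southwest of P₂, a monotone path through both must visit P₁ then P₂; paths through both = C(23, 11)·C(2, 1)·C(5, 3) = 27041560. Avoid both = 155117520 − 47322730 − 52003000 + 27041560 = 82833350.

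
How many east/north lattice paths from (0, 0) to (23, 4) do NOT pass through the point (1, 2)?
Number of paths = 16722

Total paths from (0, 0) to (23, 4): C(27, 23) = 17550. Paths through (1, 2): (paths (0, 0) → (1, 2)) × (paths (1, 2) → (23, 4)) = C(3, 1) · C(24, 22) = 3 · 276 = 828. Avoidance count = 17550 − 828 = 16722.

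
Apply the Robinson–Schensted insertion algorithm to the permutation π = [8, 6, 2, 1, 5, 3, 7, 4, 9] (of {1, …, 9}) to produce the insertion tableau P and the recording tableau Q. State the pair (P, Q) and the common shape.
P = [1, 3, 4, 9] / [2, 5, 7] / [6] / [8];  Q = [1, 5, 7, 9] / [2, 6, 8] / [3] / [4];  common shape = (4, 3, 1, 1)

Row-insert the values π_1, π_2, … into P one at a time, bumping the leftmost entry strictly greater than the inserted value down to the next row. The recording tableau Q records, in position (i, j), the step at which that cell was added to P.
  Insert 8 (step 1): P = [8];  Q = [1]
  Insert 6 (step 2): P = [6] / [8];  Q = [1] / [2]
  Insert 2 (step 3): P = [2] / [6] / [8];  Q = [1] / [2] / [3]
  Insert 1 (step 4): P = [1] / [2] / [6] / [8];  Q = [1] / [2] / [3] / [4]
  Insert 5 (step 5): P = [1, 5] / [2] / [6] / [8];  Q = [1, 5] / [2] / [3] / [4]
  Insert 3 (step 6): P = [1, 3] / [2, 5] / [6] / [8];  Q = [1, 5] / [2, 6] / [3] / [4]
  Insert 7 (step 7): P = [1, 3, 7] / [2, 5] / [6] / [8];  Q = [1, 5, 7] / [2, 6] / [3] / [4]
  Insert 4 (step 8): P = [1, 3, 4] / [2, 5, 7] / [6] / [8];  Q = [1, 5, 7] / [2, 6, 8] / [3] / [4]
  Insert 9 (step 9): P = [1, 3, 4, 9] / [2, 5, 7] / [6] / [8];  Q = [1, 5, 7, 9] / [2, 6, 8] / [3] / [4]
Final shape: (4, 3, 1, 1).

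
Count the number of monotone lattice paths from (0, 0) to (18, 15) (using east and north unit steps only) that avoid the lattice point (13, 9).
Number of paths = 807350280

Total paths from (0, 0) to (18, 15): C(33, 18) = 1037158320. Paths through (13, 9): (paths (0, 0) → (13, 9)) × (paths (13, 9) → (18, 15)) = C(22, 13) · C(11, 5) = 497420 · 462 = 229808040. Avoidance count = 1037158320 − 229808040 = 807350280.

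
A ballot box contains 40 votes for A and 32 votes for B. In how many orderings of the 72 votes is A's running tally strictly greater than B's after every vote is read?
Strict-lead orderings = 31691044710711201662

Total orderings of the 72 votes with 40 for A: C(72, 40) = 285219402396400814958. By the Bertrand ballot formula (Cycle Lemma / reflection principle), the number of orderings in which A is strictly ahead of B throughout is (p − q)/(p + q) · C(p + q, p) = (40 − 32)/(40 + 32) · 285219402396400814958 = 31691044710711201662.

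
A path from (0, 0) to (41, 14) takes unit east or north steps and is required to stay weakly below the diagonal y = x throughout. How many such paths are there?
Number of paths = 2902365981900

By the reflection principle (André's argument), the number of monotone paths to (41, 14) with n ≤ m that never go above y = x is C(55, 41) − C(55, 42) = 4353548972850 − 1451182990950 = 2902365981900.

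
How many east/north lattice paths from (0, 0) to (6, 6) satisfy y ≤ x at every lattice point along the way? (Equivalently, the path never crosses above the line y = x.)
Number of paths = 132

By the reflection principle (André's argument), the number of monotone paths to (6, 6) with n ≤ m that never go above y = x is C(12, 6) − C(12, 7) = 924 − 792 = 132.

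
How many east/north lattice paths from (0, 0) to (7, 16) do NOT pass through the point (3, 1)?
Number of paths = 229653

Total paths from (0, 0) to (7, 16): C(23, 7) = 245157. Paths through (3, 1): (paths (0, 0) → (3, 1)) × (paths (3, 1) → (7, 16)) = C(4, 3) · C(19, 4) = 4 · 3876 = 15504. Avoidance count = 245157 − 15504 = 229653.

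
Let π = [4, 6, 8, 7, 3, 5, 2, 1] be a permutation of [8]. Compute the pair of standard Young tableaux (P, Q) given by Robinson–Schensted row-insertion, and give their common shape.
P = [1, 5, 7] / [2, 6] / [3] / [4] / [8];  Q = [1, 2, 3] / [4, 6] / [5] / [7] / [8];  common shape = (3, 2, 1, 1, 1)

Row-insert the values π_1, π_2, … into P one at a time, bumping the leftmost entry strictly greater than the inserted value down to the next row. The recording tableau Q records, in position (i, j), the step at which that cell was added to P.
  Insert 4 (step 1): P = [4];  Q = [1]
  Insert 6 (step 2): P = [4, 6];  Q = [1, 2]
  Insert 8 (step 3): P = [4, 6, 8];  Q = [1, 2, 3]
  Insert 7 (step 4): P = [4, 6, 7] / [8];  Q = [1, 2, 3] / [4]
  Insert 3 (step 5): P = [3, 6, 7] / [4] / [8];  Q = [1, 2, 3] / [4] / [5]
  Insert 5 (step 6): P = [3, 5, 7] / [4, 6] / [8];  Q = [1, 2, 3] / [4, 6] / [5]
  Insert 2 (step 7): P = [2, 5, 7] / [3, 6] / [4] / [8];  Q = [1, 2, 3] / [4, 6] / [5] / [7]
  Insert 1 (step 8): P = [1, 5, 7] / [2, 6] / [3] / [4] / [8];  Q = [1, 2, 3] / [4, 6] / [5] / [7] / [8]
Final shape: (3, 2, 1, 1, 1).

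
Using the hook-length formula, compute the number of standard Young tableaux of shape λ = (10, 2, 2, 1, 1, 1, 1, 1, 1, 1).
# SYT of shape (10, 2, 2, 1, 1, 1, 1, 1, 1, 1) = 6683040

Hook-length formula: f^λ = n! / Π hook(c), product over all cells c of the Young diagram. For λ = (10, 2, 2, 1, 1, 1, 1, 1, 1, 1), n = 21 boxes. Hook lengths by row (left-to-right, top-to-bottom): [19, 11, 8, 7, 6, 5, 4, 3, 2, 1]; [10, 2]; [9, 1]; [7]; [6]; [5]; [4]; [3]; [2]; [1]. Product of hooks = 7644865536000. So f^λ = 21! / 7644865536000 = 51090942171709440000 / 7644865536000 = 6683040.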